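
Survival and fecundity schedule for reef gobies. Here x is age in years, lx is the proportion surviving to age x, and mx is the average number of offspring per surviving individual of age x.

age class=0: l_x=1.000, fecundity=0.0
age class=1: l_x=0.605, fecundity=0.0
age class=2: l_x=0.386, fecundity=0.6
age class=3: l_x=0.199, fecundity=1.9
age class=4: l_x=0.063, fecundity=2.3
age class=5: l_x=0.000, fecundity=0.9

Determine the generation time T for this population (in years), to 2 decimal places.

lx·mx: 0, 0, 0.2316, 0.3781, 0.1449, 0 → R0 = 0.7546
x·lx·mx: 0, 0, 0.4632, 1.1343, 0.5796, 0 → Σ = 2.1771
T = 2.1771 / 0.7546 = 2.885105… → 2.89

2.89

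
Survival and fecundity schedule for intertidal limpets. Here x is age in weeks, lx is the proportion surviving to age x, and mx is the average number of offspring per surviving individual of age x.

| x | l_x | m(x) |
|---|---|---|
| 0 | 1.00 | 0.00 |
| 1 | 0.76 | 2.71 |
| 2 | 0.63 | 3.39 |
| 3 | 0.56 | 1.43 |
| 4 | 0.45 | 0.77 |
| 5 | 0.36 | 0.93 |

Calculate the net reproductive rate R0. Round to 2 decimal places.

lx·mx by age: 0, 2.0596, 2.1357, 0.8008, 0.3465, 0.3348
R0 = Σ lx·mx = 5.6774 → 5.68

5.68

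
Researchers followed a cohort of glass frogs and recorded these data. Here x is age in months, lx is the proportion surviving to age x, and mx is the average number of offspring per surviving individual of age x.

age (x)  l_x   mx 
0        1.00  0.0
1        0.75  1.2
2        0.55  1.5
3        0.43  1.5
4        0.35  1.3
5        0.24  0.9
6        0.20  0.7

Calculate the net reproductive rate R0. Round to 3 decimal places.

3.181

lx·mx by age: 0, 0.9, 0.825, 0.645, 0.455, 0.216, 0.14
R0 = Σ lx·mx = 3.181 → 3.181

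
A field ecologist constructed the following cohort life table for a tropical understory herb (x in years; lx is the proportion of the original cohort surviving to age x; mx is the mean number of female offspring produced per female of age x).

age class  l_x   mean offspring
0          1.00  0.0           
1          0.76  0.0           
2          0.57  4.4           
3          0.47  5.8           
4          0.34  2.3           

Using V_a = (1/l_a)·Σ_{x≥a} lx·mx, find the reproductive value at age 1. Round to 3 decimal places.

7.916

lx·mx for x ≥ 1: 0, 2.508, 2.726, 0.782 → sum = 6.016
V_1 = 6.016 / l_1 = 6.016 / 0.76 = 7.915789… → 7.916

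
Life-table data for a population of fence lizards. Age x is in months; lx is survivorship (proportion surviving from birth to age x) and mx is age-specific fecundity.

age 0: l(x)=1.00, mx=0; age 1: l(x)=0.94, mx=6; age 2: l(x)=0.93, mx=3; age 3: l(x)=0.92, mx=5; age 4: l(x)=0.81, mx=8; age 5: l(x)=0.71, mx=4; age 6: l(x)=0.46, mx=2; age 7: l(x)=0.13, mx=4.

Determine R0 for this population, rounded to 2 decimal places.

23.79

lx·mx by age: 0, 5.64, 2.79, 4.6, 6.48, 2.84, 0.92, 0.52
R0 = Σ lx·mx = 23.79 → 23.79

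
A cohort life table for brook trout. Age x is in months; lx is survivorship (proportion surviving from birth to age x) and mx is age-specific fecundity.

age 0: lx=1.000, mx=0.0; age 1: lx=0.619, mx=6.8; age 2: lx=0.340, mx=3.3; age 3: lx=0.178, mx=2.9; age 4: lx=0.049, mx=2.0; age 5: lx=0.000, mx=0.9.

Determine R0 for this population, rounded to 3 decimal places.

lx·mx by age: 0, 4.2092, 1.122, 0.5162, 0.098, 0
R0 = Σ lx·mx = 5.9454 → 5.945

5.945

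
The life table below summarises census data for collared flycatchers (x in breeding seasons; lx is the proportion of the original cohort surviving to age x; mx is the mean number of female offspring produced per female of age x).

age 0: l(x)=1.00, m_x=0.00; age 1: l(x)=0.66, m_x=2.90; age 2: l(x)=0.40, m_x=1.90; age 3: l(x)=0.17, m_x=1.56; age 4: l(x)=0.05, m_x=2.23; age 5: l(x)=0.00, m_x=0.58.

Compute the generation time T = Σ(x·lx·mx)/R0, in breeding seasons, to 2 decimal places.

1.53

lx·mx: 0, 1.914, 0.76, 0.2652, 0.1115, 0 → R0 = 3.0507
x·lx·mx: 0, 1.914, 1.52, 0.7956, 0.446, 0 → Σ = 4.6756
T = 4.6756 / 3.0507 = 1.532632… → 1.53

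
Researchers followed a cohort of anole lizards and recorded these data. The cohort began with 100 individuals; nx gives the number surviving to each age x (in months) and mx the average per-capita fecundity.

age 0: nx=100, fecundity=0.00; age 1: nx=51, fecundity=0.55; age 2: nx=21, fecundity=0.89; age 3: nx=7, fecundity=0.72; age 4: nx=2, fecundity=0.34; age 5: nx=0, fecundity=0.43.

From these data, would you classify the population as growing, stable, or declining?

declining

lx = nx/n0 = nx/100: 1, 0.51, 0.21, 0.07, 0.02, 0
R0 = Σ lx·mx = 0 + 0.2805 + 0.1869 + 0.0504 + 0.0068 + 0 = 0.5246
R0 < 1, so the population is declining.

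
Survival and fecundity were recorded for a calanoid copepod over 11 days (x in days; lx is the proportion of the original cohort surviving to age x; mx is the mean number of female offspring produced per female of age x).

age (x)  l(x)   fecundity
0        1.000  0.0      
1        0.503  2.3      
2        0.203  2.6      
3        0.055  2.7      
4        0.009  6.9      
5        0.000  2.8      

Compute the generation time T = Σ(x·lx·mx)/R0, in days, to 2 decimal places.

1.53

lx·mx: 0, 1.1569, 0.5278, 0.1485, 0.0621, 0 → R0 = 1.8953
x·lx·mx: 0, 1.1569, 1.0556, 0.4455, 0.2484, 0 → Σ = 2.9064
T = 2.9064 / 1.8953 = 1.533478… → 1.53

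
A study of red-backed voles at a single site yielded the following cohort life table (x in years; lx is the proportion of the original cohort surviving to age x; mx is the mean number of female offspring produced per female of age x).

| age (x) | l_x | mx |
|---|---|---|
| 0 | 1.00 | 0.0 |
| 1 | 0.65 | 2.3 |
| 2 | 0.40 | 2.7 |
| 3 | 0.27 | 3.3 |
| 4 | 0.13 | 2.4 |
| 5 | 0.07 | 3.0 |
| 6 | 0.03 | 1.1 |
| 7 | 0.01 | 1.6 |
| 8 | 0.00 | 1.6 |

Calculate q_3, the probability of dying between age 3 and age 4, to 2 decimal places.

0.52

q_3 = (l_3 − l_4) / l_3 = (0.27 − 0.13) / 0.27
     = 0.14 / 0.27 = 0.518519… → 0.52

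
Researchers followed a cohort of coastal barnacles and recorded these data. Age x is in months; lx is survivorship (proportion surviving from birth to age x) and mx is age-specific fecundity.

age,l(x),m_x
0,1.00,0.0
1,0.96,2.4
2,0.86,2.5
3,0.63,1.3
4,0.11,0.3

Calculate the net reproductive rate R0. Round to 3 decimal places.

lx·mx by age: 0, 2.304, 2.15, 0.819, 0.033
R0 = Σ lx·mx = 5.306 → 5.306

5.306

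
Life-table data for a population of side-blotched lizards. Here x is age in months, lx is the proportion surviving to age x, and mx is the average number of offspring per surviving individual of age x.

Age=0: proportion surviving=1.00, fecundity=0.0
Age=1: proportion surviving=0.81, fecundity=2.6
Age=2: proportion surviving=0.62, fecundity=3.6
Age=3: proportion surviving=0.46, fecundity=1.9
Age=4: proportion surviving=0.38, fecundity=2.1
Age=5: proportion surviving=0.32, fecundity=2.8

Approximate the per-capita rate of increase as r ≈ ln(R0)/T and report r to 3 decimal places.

R0 = Σ lx·mx = 0 + 2.106 + 2.232 + 0.874 + 0.798 + 0.896 = 6.906
Σ x·lx·mx = 16.864; T = 16.864/6.906 = 2.44193…
r ≈ ln(R0)/T = ln(6.906)/2.44193… = 0.79134… → 0.791

0.791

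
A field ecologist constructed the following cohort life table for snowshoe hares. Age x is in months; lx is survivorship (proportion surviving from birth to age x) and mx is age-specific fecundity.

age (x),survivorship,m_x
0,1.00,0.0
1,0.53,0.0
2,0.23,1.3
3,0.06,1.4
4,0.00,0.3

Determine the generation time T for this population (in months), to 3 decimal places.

2.219

lx·mx: 0, 0, 0.299, 0.084, 0 → R0 = 0.383
x·lx·mx: 0, 0, 0.598, 0.252, 0 → Σ = 0.85
T = 0.85 / 0.383 = 2.219321… → 2.219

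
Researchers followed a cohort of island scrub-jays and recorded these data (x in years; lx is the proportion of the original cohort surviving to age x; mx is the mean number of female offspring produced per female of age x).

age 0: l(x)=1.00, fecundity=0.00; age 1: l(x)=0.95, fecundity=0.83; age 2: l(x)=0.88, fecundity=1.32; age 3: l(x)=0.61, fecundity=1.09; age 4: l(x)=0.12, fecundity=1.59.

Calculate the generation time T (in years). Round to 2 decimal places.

2.09

lx·mx: 0, 0.7885, 1.1616, 0.6649, 0.1908 → R0 = 2.8058
x·lx·mx: 0, 0.7885, 2.3232, 1.9947, 0.7632 → Σ = 5.8696
T = 5.8696 / 2.8058 = 2.091952… → 2.09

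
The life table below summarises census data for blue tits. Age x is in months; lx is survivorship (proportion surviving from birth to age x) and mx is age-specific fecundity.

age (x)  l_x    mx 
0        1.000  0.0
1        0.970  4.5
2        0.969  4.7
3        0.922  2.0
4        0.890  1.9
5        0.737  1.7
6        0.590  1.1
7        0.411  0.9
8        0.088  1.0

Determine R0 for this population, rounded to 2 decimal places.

14.81

lx·mx by age: 0, 4.365, 4.5543, 1.844, 1.691, 1.2529, 0.649, 0.3699, 0.088
R0 = Σ lx·mx = 14.8141 → 14.81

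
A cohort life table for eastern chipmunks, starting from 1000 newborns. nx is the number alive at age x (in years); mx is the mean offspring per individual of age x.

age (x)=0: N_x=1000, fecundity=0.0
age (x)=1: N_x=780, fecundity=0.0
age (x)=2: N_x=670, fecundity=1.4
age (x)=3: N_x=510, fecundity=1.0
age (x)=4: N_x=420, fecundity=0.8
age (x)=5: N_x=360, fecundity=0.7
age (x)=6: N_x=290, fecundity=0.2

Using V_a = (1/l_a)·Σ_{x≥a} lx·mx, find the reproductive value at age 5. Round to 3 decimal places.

lx = nx/n0 = nx/1000: 1, 0.78, 0.67, 0.51, 0.42, 0.36, 0.29
lx·mx for x ≥ 5: 0.252, 0.058 → sum = 0.31
V_5 = 0.31 / l_5 = 0.31 / 0.36 = 0.861111… → 0.861

0.861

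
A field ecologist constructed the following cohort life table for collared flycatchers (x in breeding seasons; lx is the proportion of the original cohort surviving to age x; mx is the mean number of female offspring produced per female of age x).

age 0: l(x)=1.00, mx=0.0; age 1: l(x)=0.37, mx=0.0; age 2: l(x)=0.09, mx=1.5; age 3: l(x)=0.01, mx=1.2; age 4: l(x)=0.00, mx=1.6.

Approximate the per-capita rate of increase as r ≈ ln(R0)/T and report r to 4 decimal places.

-0.9211

R0 = Σ lx·mx = 0 + 0 + 0.135 + 0.012 + 0 = 0.147
Σ x·lx·mx = 0.306; T = 0.306/0.147 = 2.08163…
r ≈ ln(R0)/T = ln(0.147)/2.08163… = -0.921067… → -0.9211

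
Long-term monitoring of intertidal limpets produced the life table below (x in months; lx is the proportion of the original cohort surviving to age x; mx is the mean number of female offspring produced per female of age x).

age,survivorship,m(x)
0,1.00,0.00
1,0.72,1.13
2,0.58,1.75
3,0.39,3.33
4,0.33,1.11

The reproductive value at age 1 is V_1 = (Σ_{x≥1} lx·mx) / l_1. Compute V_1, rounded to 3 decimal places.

4.852

lx·mx for x ≥ 1: 0.8136, 1.015, 1.2987, 0.3663 → sum = 3.4936
V_1 = 3.4936 / l_1 = 3.4936 / 0.72 = 4.852222… → 4.852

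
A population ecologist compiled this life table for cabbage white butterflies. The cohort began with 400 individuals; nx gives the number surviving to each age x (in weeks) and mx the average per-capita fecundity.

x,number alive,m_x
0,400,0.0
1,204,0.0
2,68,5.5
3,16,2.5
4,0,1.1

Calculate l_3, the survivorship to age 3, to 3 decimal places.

0.040

l_3 = n_3/n_0 = 16/400 = 0.04 → 0.040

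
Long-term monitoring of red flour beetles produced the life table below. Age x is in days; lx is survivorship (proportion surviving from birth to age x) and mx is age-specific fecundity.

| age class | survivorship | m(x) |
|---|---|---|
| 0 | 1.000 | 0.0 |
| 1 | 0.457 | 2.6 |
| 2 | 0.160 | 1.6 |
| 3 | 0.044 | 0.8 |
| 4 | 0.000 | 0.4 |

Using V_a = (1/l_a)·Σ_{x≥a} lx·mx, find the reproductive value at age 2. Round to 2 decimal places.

1.82

lx·mx for x ≥ 2: 0.256, 0.0352, 0 → sum = 0.2912
V_2 = 0.2912 / l_2 = 0.2912 / 0.16 = 1.82 → 1.82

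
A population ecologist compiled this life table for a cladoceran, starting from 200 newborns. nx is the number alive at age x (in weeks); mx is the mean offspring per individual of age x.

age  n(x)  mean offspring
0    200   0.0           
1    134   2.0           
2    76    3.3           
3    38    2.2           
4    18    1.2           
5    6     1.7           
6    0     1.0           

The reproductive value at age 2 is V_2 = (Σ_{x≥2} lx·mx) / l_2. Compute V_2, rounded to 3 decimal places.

4.818

lx = nx/n0 = nx/200: 1, 0.67, 0.38, 0.19, 0.09, 0.03, 0
lx·mx for x ≥ 2: 1.254, 0.418, 0.108, 0.051, 0 → sum = 1.831
V_2 = 1.831 / l_2 = 1.831 / 0.38 = 4.818421… → 4.818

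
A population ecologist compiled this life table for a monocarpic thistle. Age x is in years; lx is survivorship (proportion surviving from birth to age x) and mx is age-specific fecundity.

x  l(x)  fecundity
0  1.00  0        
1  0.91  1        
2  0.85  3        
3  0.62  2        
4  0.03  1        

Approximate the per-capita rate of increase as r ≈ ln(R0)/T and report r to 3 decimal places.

0.746

R0 = Σ lx·mx = 0 + 0.91 + 2.55 + 1.24 + 0.03 = 4.73
Σ x·lx·mx = 9.85; T = 9.85/4.73 = 2.08245…
r ≈ ln(R0)/T = ln(4.73)/2.08245… = 0.7462… → 0.746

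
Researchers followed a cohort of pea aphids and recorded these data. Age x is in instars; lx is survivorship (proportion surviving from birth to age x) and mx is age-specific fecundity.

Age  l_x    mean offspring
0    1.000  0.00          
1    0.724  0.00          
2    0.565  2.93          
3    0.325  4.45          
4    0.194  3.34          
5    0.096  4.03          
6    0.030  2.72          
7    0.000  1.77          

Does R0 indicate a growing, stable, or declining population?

R0 = Σ lx·mx = 0 + 0 + 1.65545 + 1.44625 + 0.64796 + 0.38688 + 0.0816 + 0 = 4.21814
R0 > 1, so the population is growing.

growing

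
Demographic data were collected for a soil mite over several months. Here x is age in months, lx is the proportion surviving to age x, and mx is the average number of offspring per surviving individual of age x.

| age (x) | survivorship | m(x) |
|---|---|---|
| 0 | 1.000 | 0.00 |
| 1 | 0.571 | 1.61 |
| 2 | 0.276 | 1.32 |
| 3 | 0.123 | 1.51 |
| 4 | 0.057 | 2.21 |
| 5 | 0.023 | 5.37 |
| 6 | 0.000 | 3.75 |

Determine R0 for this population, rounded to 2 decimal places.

1.72

lx·mx by age: 0, 0.91931, 0.36432, 0.18573, 0.12597, 0.12351, 0
R0 = Σ lx·mx = 1.71884 → 1.72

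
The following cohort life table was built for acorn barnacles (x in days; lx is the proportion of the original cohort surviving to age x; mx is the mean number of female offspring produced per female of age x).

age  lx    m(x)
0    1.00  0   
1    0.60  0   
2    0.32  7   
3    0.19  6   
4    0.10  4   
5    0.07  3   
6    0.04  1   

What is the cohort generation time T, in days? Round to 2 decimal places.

2.68

lx·mx: 0, 0, 2.24, 1.14, 0.4, 0.21, 0.04 → R0 = 4.03
x·lx·mx: 0, 0, 4.48, 3.42, 1.6, 1.05, 0.24 → Σ = 10.79
T = 10.79 / 4.03 = 2.677419… → 2.68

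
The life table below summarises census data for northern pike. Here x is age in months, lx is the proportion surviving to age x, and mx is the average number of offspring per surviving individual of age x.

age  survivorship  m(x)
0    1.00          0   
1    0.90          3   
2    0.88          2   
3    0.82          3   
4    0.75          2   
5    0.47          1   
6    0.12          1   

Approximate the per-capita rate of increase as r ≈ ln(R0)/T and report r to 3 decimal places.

0.874

R0 = Σ lx·mx = 0 + 2.7 + 1.76 + 2.46 + 1.5 + 0.47 + 0.12 = 9.01
Σ x·lx·mx = 22.67; T = 22.67/9.01 = 2.51609…
r ≈ ln(R0)/T = ln(9.01)/2.51609… = 0.87371… → 0.874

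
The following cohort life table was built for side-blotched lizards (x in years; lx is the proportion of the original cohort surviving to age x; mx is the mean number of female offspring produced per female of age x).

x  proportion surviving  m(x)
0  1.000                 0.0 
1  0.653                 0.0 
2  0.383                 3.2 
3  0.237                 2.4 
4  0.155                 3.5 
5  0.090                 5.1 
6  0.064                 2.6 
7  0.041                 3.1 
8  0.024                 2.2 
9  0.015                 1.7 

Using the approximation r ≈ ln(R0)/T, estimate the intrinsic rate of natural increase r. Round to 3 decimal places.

R0 = Σ lx·mx = 0 + 0 + 1.2256 + 0.5688 + 0.5425 + 0.459 + 0.1664 + 0.1271 + 0.0528 + 0.0255 = 3.1677
Σ x·lx·mx = 11.1626; T = 11.1626/3.1677 = 3.52388…
r ≈ ln(R0)/T = ln(3.1677)/3.52388… = 0.3272… → 0.327

0.327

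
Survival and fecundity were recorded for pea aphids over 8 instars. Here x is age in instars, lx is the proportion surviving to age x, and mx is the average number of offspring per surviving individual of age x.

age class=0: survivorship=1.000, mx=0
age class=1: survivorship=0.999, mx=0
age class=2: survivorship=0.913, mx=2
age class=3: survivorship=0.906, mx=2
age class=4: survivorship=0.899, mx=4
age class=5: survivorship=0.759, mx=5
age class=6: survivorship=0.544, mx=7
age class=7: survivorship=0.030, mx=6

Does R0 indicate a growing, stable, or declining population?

R0 = Σ lx·mx = 0 + 0 + 1.826 + 1.812 + 3.596 + 3.795 + 3.808 + 0.18 = 15.017
R0 > 1, so the population is growing.

growing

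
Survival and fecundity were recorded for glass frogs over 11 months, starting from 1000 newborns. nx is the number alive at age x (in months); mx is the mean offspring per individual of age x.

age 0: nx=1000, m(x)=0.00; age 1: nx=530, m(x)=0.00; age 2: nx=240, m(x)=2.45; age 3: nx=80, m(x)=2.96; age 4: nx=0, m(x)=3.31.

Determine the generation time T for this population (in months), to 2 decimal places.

lx = nx/n0 = nx/1000: 1, 0.53, 0.24, 0.08, 0
lx·mx: 0, 0, 0.588, 0.2368, 0 → R0 = 0.8248
x·lx·mx: 0, 0, 1.176, 0.7104, 0 → Σ = 1.8864
T = 1.8864 / 0.8248 = 2.2871… → 2.29

2.29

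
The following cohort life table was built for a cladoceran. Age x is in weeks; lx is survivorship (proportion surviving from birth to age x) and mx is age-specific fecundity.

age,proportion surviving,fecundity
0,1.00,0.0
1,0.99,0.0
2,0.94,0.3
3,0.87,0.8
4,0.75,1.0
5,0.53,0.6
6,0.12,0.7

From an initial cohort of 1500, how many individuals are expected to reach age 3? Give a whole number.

1305

Expected survivors = N0 · l_3 = 1500 × 0.87 = 1305 → 1305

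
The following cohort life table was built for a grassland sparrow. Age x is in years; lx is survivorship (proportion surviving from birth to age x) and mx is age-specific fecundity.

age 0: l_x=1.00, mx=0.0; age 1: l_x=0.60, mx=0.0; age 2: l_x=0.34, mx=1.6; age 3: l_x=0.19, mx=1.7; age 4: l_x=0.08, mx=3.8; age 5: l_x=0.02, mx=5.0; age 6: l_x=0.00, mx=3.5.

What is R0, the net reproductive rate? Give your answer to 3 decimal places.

lx·mx by age: 0, 0, 0.544, 0.323, 0.304, 0.1, 0
R0 = Σ lx·mx = 1.271 → 1.271

1.271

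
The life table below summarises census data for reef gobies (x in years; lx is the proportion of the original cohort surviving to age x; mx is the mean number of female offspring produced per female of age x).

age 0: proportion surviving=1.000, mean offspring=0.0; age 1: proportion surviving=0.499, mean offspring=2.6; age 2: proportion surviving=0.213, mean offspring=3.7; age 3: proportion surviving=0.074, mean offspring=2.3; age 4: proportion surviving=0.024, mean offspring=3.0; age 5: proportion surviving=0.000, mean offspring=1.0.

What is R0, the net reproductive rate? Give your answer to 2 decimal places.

2.33

lx·mx by age: 0, 1.2974, 0.7881, 0.1702, 0.072, 0
R0 = Σ lx·mx = 2.3277 → 2.33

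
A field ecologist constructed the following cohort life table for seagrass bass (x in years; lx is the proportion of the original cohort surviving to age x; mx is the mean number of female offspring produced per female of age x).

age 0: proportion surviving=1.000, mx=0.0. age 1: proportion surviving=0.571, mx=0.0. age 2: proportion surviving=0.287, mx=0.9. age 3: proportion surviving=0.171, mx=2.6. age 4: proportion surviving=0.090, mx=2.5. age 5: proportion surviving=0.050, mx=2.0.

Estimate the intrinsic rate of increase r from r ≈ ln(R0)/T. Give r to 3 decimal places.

R0 = Σ lx·mx = 0 + 0 + 0.2583 + 0.4446 + 0.225 + 0.1 = 1.0279
Σ x·lx·mx = 3.2504; T = 3.2504/1.0279 = 3.16218…
r ≈ ln(R0)/T = ln(1.0279)/3.16218… = 0.0087… → 0.009

0.009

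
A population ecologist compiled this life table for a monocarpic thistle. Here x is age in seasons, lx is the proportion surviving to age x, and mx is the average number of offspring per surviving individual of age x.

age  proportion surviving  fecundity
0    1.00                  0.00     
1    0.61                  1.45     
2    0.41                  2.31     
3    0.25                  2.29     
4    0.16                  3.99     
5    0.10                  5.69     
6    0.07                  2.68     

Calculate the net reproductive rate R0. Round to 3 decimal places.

3.799

lx·mx by age: 0, 0.8845, 0.9471, 0.5725, 0.6384, 0.569, 0.1876
R0 = Σ lx·mx = 3.7991 → 3.799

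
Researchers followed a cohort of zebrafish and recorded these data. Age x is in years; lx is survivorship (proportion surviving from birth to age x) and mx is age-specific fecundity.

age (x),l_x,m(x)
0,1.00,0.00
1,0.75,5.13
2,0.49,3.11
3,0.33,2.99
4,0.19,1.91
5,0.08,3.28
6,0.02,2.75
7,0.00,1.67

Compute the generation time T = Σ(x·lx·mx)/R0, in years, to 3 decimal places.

lx·mx: 0, 3.8475, 1.5239, 0.9867, 0.3629, 0.2624, 0.055, 0 → R0 = 7.0384
x·lx·mx: 0, 3.8475, 3.0478, 2.9601, 1.4516, 1.312, 0.33, 0 → Σ = 12.949
T = 12.949 / 7.0384 = 1.839765… → 1.840

1.840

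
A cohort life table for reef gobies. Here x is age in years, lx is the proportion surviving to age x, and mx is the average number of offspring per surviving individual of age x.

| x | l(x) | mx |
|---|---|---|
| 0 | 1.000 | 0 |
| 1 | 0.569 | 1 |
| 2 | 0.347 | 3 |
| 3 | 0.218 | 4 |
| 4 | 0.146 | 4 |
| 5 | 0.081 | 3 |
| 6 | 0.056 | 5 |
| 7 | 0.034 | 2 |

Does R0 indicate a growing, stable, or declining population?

growing

R0 = Σ lx·mx = 0 + 0.569 + 1.041 + 0.872 + 0.584 + 0.243 + 0.28 + 0.068 = 3.657
R0 > 1, so the population is growing.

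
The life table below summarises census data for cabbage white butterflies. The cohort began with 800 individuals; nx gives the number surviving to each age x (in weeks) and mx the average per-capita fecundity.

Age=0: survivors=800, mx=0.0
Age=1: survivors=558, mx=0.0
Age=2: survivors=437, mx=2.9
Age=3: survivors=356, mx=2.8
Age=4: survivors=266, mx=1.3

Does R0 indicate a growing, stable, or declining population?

growing

lx = nx/n0 = nx/800: 1, 0.6975, 0.54625, 0.445, 0.3325
R0 = Σ lx·mx = 0 + 0 + 1.584125 + 1.246 + 0.43225 = 3.262375
R0 > 1, so the population is growing.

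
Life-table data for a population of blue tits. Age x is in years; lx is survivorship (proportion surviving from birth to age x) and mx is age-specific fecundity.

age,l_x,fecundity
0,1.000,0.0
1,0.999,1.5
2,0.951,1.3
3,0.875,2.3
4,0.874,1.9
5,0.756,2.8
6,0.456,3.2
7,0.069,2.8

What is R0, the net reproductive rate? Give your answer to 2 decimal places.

lx·mx by age: 0, 1.4985, 1.2363, 2.0125, 1.6606, 2.1168, 1.4592, 0.1932
R0 = Σ lx·mx = 10.1771 → 10.18

10.18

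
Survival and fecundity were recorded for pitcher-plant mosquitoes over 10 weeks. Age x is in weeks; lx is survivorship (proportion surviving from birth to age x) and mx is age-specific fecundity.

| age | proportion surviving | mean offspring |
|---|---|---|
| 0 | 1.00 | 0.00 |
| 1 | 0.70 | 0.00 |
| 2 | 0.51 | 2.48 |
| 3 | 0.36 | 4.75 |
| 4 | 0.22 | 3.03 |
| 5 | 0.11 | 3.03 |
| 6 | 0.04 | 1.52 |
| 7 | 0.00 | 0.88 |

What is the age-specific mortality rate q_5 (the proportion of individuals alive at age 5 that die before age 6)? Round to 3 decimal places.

0.636

q_5 = (l_5 − l_6) / l_5 = (0.11 − 0.04) / 0.11
     = 0.07 / 0.11 = 0.636364… → 0.636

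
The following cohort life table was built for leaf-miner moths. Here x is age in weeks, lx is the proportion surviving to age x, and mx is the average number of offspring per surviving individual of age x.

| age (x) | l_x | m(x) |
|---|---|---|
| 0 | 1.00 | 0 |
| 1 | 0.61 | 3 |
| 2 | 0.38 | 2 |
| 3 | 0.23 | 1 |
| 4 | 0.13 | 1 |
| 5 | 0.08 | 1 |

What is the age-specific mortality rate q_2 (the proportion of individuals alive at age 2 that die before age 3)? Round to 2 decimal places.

0.39

q_2 = (l_2 − l_3) / l_2 = (0.38 − 0.23) / 0.38
     = 0.15 / 0.38 = 0.394737… → 0.39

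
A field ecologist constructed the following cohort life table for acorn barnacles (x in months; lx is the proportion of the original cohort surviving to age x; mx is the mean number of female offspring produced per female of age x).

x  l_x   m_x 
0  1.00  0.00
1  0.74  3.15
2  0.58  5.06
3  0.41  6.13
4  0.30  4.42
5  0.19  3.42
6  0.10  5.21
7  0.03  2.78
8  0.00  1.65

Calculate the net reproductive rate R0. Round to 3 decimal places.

lx·mx by age: 0, 2.331, 2.9348, 2.5133, 1.326, 0.6498, 0.521, 0.0834, 0
R0 = Σ lx·mx = 10.3593 → 10.359

10.359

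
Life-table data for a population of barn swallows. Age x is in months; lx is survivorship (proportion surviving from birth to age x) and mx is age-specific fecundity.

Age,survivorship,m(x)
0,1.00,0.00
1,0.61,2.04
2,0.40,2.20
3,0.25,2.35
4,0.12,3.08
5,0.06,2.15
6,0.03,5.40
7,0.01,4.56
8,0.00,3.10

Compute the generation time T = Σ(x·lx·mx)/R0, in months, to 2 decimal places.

2.39

lx·mx: 0, 1.2444, 0.88, 0.5875, 0.3696, 0.129, 0.162, 0.0456, 0 → R0 = 3.4181
x·lx·mx: 0, 1.2444, 1.76, 1.7625, 1.4784, 0.645, 0.972, 0.3192, 0 → Σ = 8.1815
T = 8.1815 / 3.4181 = 2.393581… → 2.39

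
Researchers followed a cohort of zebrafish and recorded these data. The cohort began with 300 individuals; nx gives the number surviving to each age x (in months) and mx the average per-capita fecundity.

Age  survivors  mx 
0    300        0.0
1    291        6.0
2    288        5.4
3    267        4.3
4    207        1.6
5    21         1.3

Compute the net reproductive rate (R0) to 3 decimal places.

16.026

lx = nx/n0 = nx/300: 1, 0.97, 0.96, 0.89, 0.69, 0.07
lx·mx by age: 0, 5.82, 5.184, 3.827, 1.104, 0.091
R0 = Σ lx·mx = 16.026 → 16.026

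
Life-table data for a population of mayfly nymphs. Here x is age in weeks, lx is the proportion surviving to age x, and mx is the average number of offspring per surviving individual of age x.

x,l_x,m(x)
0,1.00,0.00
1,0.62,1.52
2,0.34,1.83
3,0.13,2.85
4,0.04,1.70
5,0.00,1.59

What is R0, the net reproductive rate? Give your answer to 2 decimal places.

2.00

lx·mx by age: 0, 0.9424, 0.6222, 0.3705, 0.068, 0
R0 = Σ lx·mx = 2.0031 → 2.00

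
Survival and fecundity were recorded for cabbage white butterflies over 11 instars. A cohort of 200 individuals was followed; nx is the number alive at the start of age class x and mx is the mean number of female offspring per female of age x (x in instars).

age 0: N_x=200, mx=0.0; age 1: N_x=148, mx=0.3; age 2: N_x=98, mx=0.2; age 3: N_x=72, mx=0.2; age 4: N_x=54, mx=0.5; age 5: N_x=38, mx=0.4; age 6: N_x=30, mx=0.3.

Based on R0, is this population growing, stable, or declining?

declining

lx = nx/n0 = nx/200: 1, 0.74, 0.49, 0.36, 0.27, 0.19, 0.15
R0 = Σ lx·mx = 0 + 0.222 + 0.098 + 0.072 + 0.135 + 0.076 + 0.045 = 0.648
R0 < 1, so the population is declining.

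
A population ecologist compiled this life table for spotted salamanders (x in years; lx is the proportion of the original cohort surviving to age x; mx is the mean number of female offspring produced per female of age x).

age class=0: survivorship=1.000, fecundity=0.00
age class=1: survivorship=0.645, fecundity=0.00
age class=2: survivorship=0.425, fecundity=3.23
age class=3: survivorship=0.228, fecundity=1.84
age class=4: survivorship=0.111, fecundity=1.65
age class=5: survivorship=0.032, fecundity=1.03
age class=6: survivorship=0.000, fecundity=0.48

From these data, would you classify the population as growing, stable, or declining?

growing

R0 = Σ lx·mx = 0 + 0 + 1.37275 + 0.41952 + 0.18315 + 0.03296 + 0 = 2.00838
R0 > 1, so the population is growing.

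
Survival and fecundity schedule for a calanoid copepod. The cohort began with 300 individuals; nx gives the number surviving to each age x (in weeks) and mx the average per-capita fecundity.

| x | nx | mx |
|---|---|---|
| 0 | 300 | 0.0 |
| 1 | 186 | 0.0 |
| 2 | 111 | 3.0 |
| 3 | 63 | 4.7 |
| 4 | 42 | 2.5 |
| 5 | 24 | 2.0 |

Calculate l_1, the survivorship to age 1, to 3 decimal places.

0.620

l_1 = n_1/n_0 = 186/300 = 0.62 → 0.620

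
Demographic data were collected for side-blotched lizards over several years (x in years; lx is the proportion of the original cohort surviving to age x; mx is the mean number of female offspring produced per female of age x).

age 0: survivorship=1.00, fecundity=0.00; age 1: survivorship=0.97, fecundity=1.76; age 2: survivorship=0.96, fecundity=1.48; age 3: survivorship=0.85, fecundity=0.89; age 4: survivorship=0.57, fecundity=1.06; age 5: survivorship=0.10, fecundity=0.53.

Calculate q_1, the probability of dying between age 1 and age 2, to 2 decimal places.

q_1 = (l_1 − l_2) / l_1 = (0.97 − 0.96) / 0.97
     = 0.01 / 0.97 = 0.010309… → 0.01

0.01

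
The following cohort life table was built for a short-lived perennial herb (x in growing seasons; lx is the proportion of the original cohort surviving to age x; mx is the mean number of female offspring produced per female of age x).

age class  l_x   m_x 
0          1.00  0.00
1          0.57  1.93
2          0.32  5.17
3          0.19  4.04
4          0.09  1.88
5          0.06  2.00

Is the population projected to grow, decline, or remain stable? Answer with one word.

R0 = Σ lx·mx = 0 + 1.1001 + 1.6544 + 0.7676 + 0.1692 + 0.12 = 3.8113
R0 > 1, so the population is growing.

growing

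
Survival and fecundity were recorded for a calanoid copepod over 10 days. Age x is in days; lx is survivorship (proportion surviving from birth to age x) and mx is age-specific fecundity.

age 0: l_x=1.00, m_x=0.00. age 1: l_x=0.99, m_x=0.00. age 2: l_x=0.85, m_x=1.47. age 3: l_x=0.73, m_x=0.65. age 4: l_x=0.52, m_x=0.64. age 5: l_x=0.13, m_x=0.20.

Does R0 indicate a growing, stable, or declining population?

growing

R0 = Σ lx·mx = 0 + 0 + 1.2495 + 0.4745 + 0.3328 + 0.026 = 2.0828
R0 > 1, so the population is growing.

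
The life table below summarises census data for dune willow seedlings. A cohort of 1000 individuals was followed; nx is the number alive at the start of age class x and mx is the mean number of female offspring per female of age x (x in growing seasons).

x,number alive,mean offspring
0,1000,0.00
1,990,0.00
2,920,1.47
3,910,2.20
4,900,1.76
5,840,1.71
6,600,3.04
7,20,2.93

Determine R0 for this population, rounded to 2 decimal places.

lx = nx/n0 = nx/1000: 1, 0.99, 0.92, 0.91, 0.9, 0.84, 0.6, 0.02
lx·mx by age: 0, 0, 1.3524, 2.002, 1.584, 1.4364, 1.824, 0.0586
R0 = Σ lx·mx = 8.2574 → 8.26

8.26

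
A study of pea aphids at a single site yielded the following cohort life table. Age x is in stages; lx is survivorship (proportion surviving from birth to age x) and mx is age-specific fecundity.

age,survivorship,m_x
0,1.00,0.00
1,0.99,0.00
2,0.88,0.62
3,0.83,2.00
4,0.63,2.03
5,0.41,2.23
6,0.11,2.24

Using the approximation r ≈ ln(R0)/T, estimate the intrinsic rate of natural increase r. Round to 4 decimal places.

0.4139

R0 = Σ lx·mx = 0 + 0 + 0.5456 + 1.66 + 1.2789 + 0.9143 + 0.2464 = 4.6452
Σ x·lx·mx = 17.2367; T = 17.2367/4.6452 = 3.71065…
r ≈ ln(R0)/T = ln(4.6452)/3.71065… = 0.413899… → 0.4139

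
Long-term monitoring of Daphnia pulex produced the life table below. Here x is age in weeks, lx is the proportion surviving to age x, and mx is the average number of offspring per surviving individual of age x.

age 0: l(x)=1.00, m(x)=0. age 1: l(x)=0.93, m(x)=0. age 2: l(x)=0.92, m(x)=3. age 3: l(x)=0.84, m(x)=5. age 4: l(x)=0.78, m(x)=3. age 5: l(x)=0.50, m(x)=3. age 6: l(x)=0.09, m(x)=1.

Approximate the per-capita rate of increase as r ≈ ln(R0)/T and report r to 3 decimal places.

R0 = Σ lx·mx = 0 + 0 + 2.76 + 4.2 + 2.34 + 1.5 + 0.09 = 10.89
Σ x·lx·mx = 35.52; T = 35.52/10.89 = 3.26171…
r ≈ ln(R0)/T = ln(10.89)/3.26171… = 0.73208… → 0.732

0.732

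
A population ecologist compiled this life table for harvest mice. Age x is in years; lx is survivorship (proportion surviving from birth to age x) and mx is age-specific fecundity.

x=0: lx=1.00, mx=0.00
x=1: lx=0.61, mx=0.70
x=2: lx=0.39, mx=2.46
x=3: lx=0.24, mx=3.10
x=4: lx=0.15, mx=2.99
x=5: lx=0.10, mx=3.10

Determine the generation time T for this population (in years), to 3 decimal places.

lx·mx: 0, 0.427, 0.9594, 0.744, 0.4485, 0.31 → R0 = 2.8889
x·lx·mx: 0, 0.427, 1.9188, 2.232, 1.794, 1.55 → Σ = 7.9218
T = 7.9218 / 2.8889 = 2.742151… → 2.742

2.742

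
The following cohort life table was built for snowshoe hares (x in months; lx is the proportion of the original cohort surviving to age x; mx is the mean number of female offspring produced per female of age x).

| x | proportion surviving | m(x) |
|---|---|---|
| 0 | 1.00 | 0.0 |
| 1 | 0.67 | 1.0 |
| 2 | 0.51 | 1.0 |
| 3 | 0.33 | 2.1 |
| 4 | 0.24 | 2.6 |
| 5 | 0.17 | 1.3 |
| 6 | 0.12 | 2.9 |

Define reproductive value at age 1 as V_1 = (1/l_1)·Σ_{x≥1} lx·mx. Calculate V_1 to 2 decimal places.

lx·mx for x ≥ 1: 0.67, 0.51, 0.693, 0.624, 0.221, 0.348 → sum = 3.066
V_1 = 3.066 / l_1 = 3.066 / 0.67 = 4.576119… → 4.58

4.58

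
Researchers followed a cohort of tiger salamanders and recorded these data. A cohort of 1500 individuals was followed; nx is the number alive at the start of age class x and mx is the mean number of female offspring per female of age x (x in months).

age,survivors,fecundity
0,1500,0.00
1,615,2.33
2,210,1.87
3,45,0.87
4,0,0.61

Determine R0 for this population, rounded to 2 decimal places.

lx = nx/n0 = nx/1500: 1, 0.41, 0.14, 0.03, 0
lx·mx by age: 0, 0.9553, 0.2618, 0.0261, 0
R0 = Σ lx·mx = 1.2432 → 1.24

1.24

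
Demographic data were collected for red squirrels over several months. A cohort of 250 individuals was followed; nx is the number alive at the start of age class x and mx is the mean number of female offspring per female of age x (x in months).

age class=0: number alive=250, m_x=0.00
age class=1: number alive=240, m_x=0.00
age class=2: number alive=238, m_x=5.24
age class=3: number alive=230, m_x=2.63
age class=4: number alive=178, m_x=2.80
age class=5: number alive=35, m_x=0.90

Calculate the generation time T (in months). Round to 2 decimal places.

lx = nx/n0 = nx/250: 1, 0.96, 0.952, 0.92, 0.712, 0.14
lx·mx: 0, 0, 4.98848, 2.4196, 1.9936, 0.126 → R0 = 9.52768
x·lx·mx: 0, 0, 9.97696, 7.2588, 7.9744, 0.63 → Σ = 25.84016
T = 25.84016 / 9.52768 = 2.712115… → 2.71

2.71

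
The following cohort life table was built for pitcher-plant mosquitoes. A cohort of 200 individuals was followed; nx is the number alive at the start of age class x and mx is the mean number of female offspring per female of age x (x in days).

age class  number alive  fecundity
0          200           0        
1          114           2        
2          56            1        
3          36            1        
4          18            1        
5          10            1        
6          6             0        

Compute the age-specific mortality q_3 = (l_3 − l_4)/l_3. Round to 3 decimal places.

0.500

lx = nx/n0 = nx/200: 1, 0.57, 0.28, 0.18, 0.09, 0.05, 0.03
q_3 = (l_3 − l_4) / l_3 = (0.18 − 0.09) / 0.18
     = 0.09 / 0.18 = 0.5 → 0.500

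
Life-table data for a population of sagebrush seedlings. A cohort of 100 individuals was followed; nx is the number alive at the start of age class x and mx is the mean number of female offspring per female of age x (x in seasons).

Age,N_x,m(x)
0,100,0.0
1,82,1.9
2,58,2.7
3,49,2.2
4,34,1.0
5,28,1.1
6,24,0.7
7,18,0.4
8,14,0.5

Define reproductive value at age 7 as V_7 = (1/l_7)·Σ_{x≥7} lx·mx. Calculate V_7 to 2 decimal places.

0.79

lx = nx/n0 = nx/100: 1, 0.82, 0.58, 0.49, 0.34, 0.28, 0.24, 0.18, 0.14
lx·mx for x ≥ 7: 0.072, 0.07 → sum = 0.142
V_7 = 0.142 / l_7 = 0.142 / 0.18 = 0.788889… → 0.79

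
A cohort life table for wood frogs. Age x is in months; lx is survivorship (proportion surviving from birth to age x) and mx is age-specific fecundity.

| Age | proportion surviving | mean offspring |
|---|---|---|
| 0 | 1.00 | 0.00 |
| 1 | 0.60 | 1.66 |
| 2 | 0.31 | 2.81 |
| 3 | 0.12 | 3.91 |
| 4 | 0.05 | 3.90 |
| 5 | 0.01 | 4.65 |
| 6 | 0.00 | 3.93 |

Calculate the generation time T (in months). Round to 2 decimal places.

lx·mx: 0, 0.996, 0.8711, 0.4692, 0.195, 0.0465, 0 → R0 = 2.5778
x·lx·mx: 0, 0.996, 1.7422, 1.4076, 0.78, 0.2325, 0 → Σ = 5.1583
T = 5.1583 / 2.5778 = 2.001047… → 2.00

2.00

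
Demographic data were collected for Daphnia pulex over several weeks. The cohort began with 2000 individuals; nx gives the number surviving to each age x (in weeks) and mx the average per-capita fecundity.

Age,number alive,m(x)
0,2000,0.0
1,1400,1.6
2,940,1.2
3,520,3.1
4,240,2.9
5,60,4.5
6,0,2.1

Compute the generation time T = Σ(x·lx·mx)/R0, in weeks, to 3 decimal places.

2.265

lx = nx/n0 = nx/2000: 1, 0.7, 0.47, 0.26, 0.12, 0.03, 0
lx·mx: 0, 1.12, 0.564, 0.806, 0.348, 0.135, 0 → R0 = 2.973
x·lx·mx: 0, 1.12, 1.128, 2.418, 1.392, 0.675, 0 → Σ = 6.733
T = 6.733 / 2.973 = 2.264716… → 2.265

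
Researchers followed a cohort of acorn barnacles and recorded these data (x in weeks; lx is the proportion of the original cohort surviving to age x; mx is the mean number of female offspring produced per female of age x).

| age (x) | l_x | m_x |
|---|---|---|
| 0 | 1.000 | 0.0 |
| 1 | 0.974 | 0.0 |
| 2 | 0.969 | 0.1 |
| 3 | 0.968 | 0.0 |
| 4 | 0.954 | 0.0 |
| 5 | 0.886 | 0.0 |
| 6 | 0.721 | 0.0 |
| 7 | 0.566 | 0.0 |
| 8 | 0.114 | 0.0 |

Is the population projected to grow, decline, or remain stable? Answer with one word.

R0 = Σ lx·mx = 0 + 0 + 0.0969 + 0 + 0 + 0 + 0 + 0 + 0 = 0.0969
R0 < 1, so the population is declining.

declining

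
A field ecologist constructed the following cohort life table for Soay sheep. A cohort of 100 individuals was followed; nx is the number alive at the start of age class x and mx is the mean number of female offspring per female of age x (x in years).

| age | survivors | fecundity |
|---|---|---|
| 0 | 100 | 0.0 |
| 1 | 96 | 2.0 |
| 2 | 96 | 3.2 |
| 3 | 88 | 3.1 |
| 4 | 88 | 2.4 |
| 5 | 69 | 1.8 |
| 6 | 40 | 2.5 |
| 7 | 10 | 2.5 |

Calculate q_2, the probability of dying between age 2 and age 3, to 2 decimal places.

0.08

lx = nx/n0 = nx/100: 1, 0.96, 0.96, 0.88, 0.88, 0.69, 0.4, 0.1
q_2 = (l_2 − l_3) / l_2 = (0.96 − 0.88) / 0.96
     = 0.08 / 0.96 = 0.083333… → 0.08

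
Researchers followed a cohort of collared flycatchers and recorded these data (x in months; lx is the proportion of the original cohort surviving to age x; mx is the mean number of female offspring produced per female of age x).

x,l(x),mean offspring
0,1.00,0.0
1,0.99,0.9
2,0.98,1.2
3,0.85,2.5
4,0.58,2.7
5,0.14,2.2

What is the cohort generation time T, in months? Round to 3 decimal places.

lx·mx: 0, 0.891, 1.176, 2.125, 1.566, 0.308 → R0 = 6.066
x·lx·mx: 0, 0.891, 2.352, 6.375, 6.264, 1.54 → Σ = 17.422
T = 17.422 / 6.066 = 2.872074… → 2.872

2.872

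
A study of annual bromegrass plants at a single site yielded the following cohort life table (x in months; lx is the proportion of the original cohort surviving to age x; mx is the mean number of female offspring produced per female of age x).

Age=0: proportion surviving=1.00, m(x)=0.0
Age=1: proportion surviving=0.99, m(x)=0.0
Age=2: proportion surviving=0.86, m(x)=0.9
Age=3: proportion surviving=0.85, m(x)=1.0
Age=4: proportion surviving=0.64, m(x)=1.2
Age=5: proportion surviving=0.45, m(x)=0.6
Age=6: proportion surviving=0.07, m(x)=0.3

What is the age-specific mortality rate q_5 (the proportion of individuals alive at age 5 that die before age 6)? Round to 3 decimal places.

0.844

q_5 = (l_5 − l_6) / l_5 = (0.45 − 0.07) / 0.45
     = 0.38 / 0.45 = 0.844444… → 0.844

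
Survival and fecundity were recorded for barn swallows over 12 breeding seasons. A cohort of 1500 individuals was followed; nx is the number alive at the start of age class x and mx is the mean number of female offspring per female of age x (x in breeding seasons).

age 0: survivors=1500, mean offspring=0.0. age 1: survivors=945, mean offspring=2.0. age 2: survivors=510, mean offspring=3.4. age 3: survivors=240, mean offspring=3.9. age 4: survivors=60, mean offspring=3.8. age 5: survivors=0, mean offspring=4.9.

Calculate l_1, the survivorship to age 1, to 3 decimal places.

0.630

l_1 = n_1/n_0 = 945/1500 = 0.63 → 0.630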